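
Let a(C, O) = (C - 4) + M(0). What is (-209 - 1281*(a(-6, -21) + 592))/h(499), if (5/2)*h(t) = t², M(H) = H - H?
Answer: -3728755/498002 ≈ -7.4874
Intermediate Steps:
M(H) = 0
a(C, O) = -4 + C (a(C, O) = (C - 4) + 0 = (-4 + C) + 0 = -4 + C)
h(t) = 2*t²/5
(-209 - 1281*(a(-6, -21) + 592))/h(499) = (-209 - 1281*((-4 - 6) + 592))/(((⅖)*499²)) = (-209 - 1281*(-10 + 592))/(((⅖)*249001)) = (-209 - 1281*582)/(498002/5) = (-209 - 745542)*(5/498002) = -745751*5/498002 = -3728755/498002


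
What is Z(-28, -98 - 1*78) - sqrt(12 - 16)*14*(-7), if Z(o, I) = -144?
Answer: -144 + 196*I ≈ -144.0 + 196.0*I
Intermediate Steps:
Z(-28, -98 - 1*78) - sqrt(12 - 16)*14*(-7) = -144 - sqrt(12 - 16)*14*(-7) = -144 - sqrt(-4)*14*(-7) = -144 - (2*I)*14*(-7) = -144 - 28*I*(-7) = -144 - (-196)*I = -144 + 196*I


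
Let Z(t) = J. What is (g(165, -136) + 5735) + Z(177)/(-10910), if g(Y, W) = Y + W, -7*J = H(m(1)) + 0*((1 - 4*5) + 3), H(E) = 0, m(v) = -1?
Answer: 5764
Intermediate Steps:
J = 0 (J = -(0 + 0*((1 - 4*5) + 3))/7 = -(0 + 0*((1 - 20) + 3))/7 = -(0 + 0*(-19 + 3))/7 = -(0 + 0*(-16))/7 = -(0 + 0)/7 = -⅐*0 = 0)
g(Y, W) = W + Y
Z(t) = 0
(g(165, -136) + 5735) + Z(177)/(-10910) = ((-136 + 165) + 5735) + 0/(-10910) = (29 + 5735) + 0*(-1/10910) = 5764 + 0 = 5764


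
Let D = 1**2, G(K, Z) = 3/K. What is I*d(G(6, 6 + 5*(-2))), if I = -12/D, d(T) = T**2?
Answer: -3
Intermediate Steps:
D = 1
I = -12 (I = -12/1 = -12*1 = -12)
I*d(G(6, 6 + 5*(-2))) = -12*(3/6)**2 = -12*(3*(1/6))**2 = -12*(1/2)**2 = -12*1/4 = -3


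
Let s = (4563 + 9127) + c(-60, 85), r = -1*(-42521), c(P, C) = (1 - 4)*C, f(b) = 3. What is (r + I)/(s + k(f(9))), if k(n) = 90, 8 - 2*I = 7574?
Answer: 38738/13525 ≈ 2.8642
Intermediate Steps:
I = -3783 (I = 4 - ½*7574 = 4 - 3787 = -3783)
c(P, C) = -3*C
r = 42521
s = 13435 (s = (4563 + 9127) - 3*85 = 13690 - 255 = 13435)
(r + I)/(s + k(f(9))) = (42521 - 3783)/(13435 + 90) = 38738/13525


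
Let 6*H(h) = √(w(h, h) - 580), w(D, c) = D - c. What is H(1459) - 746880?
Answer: -746880 + I*√145/3 ≈ -7.4688e+5 + 4.0139*I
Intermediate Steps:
H(h) = I*√145/3 (H(h) = √((h - h) - 580)/6 = √(0 - 580)/6 = √(-580)/6 = (2*I*√145)/6 = I*√145/3)
H(1459) - 746880 = I*√145/3 - 746880 = -746880 + I*√145/3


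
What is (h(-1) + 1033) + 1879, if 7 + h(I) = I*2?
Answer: 2903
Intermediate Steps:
h(I) = -7 + 2*I (h(I) = -7 + I*2 = -7 + 2*I)
(h(-1) + 1033) + 1879 = ((-7 + 2*(-1)) + 1033) + 1879 = ((-7 - 2) + 1033) + 1879 = (-9 + 1033) + 1879 = 1024 + 1879 = 2903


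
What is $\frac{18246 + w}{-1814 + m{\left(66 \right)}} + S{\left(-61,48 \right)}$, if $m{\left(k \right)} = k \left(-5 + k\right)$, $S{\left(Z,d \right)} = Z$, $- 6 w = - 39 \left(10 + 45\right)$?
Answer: $- \frac{232657}{4424} \approx -52.59$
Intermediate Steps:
$w = \frac{715}{2}$ ($w = - \frac{\left(-39\right) \left(10 + 45\right)}{6} = - \frac{\left(-39\right) 55}{6} = \left(- \frac{1}{6}\right) \left(-2145\right) = \frac{715}{2} \approx 357.5$)
$\frac{18246 + w}{-1814 + m{\left(66 \right)}} + S{\left(-61,48 \right)} = \frac{18246 + \frac{715}{2}}{-1814 + 66 \left(-5 + 66\right)} - 61 = \frac{37207}{2 \left(-1814 + 66 \cdot 61\right)} - 61 = \frac{37207}{2 \left(-1814 + 4026\right)} - 61 = \frac{37207}{2 \cdot 2212} - 61 = \frac{37207}{2} \cdot \frac{1}{2212} - 61 = \frac{37207}{4424} - 61 = - \frac{232657}{4424}$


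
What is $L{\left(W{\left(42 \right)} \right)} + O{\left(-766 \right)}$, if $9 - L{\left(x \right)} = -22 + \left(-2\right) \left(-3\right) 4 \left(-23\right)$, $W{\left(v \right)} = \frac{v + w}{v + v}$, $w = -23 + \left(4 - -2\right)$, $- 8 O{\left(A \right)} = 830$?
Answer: $\frac{1917}{4} \approx 479.25$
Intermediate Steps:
$O{\left(A \right)} = - \frac{415}{4}$ ($O{\left(A \right)} = \left(- \frac{1}{8}\right) 830 = - \frac{415}{4}$)
$w = -17$ ($w = -23 + \left(4 + 2\right) = -23 + 6 = -17$)
$W{\left(v \right)} = \frac{-17 + v}{2 v}$ ($W{\left(v \right)} = \frac{v - 17}{v + v} = \frac{-17 + v}{2 v}$)
$L{\left(x \right)} = 583$ ($L{\left(x \right)} = 9 - \left(-22 + \left(-2\right) \left(-3\right) 4 \left(-23\right)\right) = 9 - \left(-22 + 6 \cdot 4 \left(-23\right)\right) = 9 - \left(-22 + 24 \left(-23\right)\right) = 9 - \left(-22 - 552\right) = 9 - -574 = 9 + 574 = 583$)
$L{\left(W{\left(42 \right)} \right)} + O{\left(-766 \right)} = 583 - \frac{415}{4} = \frac{1917}{4}$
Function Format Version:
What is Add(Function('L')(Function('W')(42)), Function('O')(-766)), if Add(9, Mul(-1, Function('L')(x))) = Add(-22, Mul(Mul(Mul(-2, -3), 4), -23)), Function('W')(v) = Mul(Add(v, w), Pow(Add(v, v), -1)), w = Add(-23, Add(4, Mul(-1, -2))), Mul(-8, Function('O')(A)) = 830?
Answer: Rational(1917, 4) ≈ 479.25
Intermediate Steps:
Function('O')(A) = Rational(-415, 4) (Function('O')(A) = Mul(Rational(-1, 8), 830) = Rational(-415, 4))
w = -17 (w = Add(-23, Add(4, 2)) = Add(-23, 6) = -17)
Function('W')(v) = Mul(Rational(1, 2), Pow(v, -1), Add(-17, v)) (Function('W')(v) = Mul(Add(v, -17), Pow(Add(v, v), -1)) = Mul(Add(-17, v), Pow(Mul(2, v), -1)) = Mul(Add(-17, v), Mul(Rational(1, 2), Pow(v, -1))) = Mul(Rational(1, 2), Pow(v, -1), Add(-17, v)))
Function('L')(x) = 583 (Function('L')(x) = Add(9, Mul(-1, Add(-22, Mul(Mul(Mul(-2, -3), 4), -23)))) = Add(9, Mul(-1, Add(-22, Mul(Mul(6, 4), -23)))) = Add(9, Mul(-1, Add(-22, Mul(24, -23)))) = Add(9, Mul(-1, Add(-22, -552))) = Add(9, Mul(-1, -574)) = Add(9, 574) = 583)
Add(Function('L')(Function('W')(42)), Function('O')(-766)) = Add(583, Rational(-415, 4)) = Rational(1917, 4)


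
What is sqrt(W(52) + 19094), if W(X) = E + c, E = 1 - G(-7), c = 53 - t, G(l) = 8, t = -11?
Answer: sqrt(19151) ≈ 138.39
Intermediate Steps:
c = 64 (c = 53 - 1*(-11) = 53 + 11 = 64)
E = -7 (E = 1 - 1*8 = 1 - 8 = -7)
W(X) = 57 (W(X) = -7 + 64 = 57)
sqrt(W(52) + 19094) = sqrt(57 + 19094) = sqrt(19151)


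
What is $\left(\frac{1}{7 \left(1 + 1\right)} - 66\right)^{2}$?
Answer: $\frac{851929}{196} \approx 4346.6$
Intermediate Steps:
$\left(\frac{1}{7 \left(1 + 1\right)} - 66\right)^{2} = \left(\frac{1}{7 \cdot 2} - 66\right)^{2} = \left(\frac{1}{14} - 66\right)^{2} = \left(- \frac{923}{14}\right)^{2} = \frac{851929}{196}$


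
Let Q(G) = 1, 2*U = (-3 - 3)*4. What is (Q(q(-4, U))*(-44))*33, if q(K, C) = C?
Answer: -1452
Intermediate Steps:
U = -12 (U = ((-3 - 3)*4)/2 = (-6*4)/2 = (½)*(-24) = -12)
(Q(q(-4, U))*(-44))*33 = (1*(-44))*33 = -44*33 = -1452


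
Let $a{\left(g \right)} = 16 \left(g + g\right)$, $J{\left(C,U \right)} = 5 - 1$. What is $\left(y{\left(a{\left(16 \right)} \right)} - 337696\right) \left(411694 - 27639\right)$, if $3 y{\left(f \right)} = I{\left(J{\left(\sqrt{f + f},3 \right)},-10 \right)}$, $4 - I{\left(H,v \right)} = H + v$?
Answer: $- \frac{389077671290}{3} \approx -1.2969 \cdot 10^{11}$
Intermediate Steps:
$J{\left(C,U \right)} = 4$ ($J{\left(C,U \right)} = 5 - 1 = 4$)
$a{\left(g \right)} = 32 g$ ($a{\left(g \right)} = 16 \cdot 2 g = 32 g$)
$I{\left(H,v \right)} = 4 - H - v$ ($I{\left(H,v \right)} = 4 - \left(H + v\right) = 4 - H - v$)
$y{\left(f \right)} = \frac{10}{3}$ ($y{\left(f \right)} = \frac{4 - 4 - -10}{3} = \frac{4 - 4 + 10}{3} = \frac{1}{3} \cdot 10 = \frac{10}{3}$)
$\left(y{\left(a{\left(16 \right)} \right)} - 337696\right) \left(411694 - 27639\right) = \left(\frac{10}{3} - 337696\right) \left(411694 - 27639\right) = \left(- \frac{1013078}{3}\right) 384055 = - \frac{389077671290}{3}$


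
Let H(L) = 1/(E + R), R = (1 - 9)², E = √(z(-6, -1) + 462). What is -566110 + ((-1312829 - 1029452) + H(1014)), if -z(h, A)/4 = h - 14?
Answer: -5168210775/1777 - √542/3554 ≈ -2.9084e+6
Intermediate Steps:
z(h, A) = 56 - 4*h (z(h, A) = -4*(h - 14) = -4*(-14 + h) = 56 - 4*h)
E = √542 (E = √((56 - 4*(-6)) + 462) = √((56 + 24) + 462) = √(80 + 462) = √542 ≈ 23.281)
R = 64 (R = (-8)² = 64)
H(L) = 1/(64 + √542) (H(L) = 1/(√542 + 64) = 1/(64 + √542))
-566110 + ((-1312829 - 1029452) + H(1014)) = -566110 + ((-1312829 - 1029452) + (32/1777 - √542/3554)) = -566110 + (-2342281 + (32/1777 - √542/3554)) = -566110 + (-4162233305/1777 - √542/3554) = -5168210775/1777 - √542/3554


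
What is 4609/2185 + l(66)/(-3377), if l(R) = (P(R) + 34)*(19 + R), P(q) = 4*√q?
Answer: 9249943/7378745 - 340*√66/3377 ≈ 0.43566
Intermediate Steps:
l(R) = (19 + R)*(34 + 4*√R) (l(R) = (4*√R + 34)*(19 + R) = (34 + 4*√R)*(19 + R) = (19 + R)*(34 + 4*√R))
4609/2185 + l(66)/(-3377) = 4609/2185 + (646 + 4*66^(3/2) + 34*66 + 76*√66)/(-3377) = 4609*(1/2185) + (646 + 4*(66*√66) + 2244 + 76*√66)*(-1/3377) = 4609/2185 + (646 + 264*√66 + 2244 + 76*√66)*(-1/3377) = 4609/2185 + (2890 + 340*√66)*(-1/3377) = 4609/2185 + (-2890/3377 - 340*√66/3377) = 9249943/7378745 - 340*√66/3377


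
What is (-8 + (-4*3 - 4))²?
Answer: 576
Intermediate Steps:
(-8 + (-4*3 - 4))² = (-8 + (-12 - 4))² = (-8 - 16)² = (-24)² = 576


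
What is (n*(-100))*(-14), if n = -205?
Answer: -287000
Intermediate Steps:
(n*(-100))*(-14) = -205*(-100)*(-14) = 20500*(-14) = -287000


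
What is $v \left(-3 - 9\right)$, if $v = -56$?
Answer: $672$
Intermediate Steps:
$v \left(-3 - 9\right) = - 56 \left(-3 - 9\right) = \left(-56\right) \left(-12\right) = 672$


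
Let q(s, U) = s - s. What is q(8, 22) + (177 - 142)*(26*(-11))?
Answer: -10010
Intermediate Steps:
q(s, U) = 0
q(8, 22) + (177 - 142)*(26*(-11)) = 0 + (177 - 142)*(26*(-11)) = 0 + 35*(-286) = 0 - 10010 = -10010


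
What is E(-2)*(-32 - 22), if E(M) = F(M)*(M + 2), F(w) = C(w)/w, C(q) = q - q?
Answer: 0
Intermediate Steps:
C(q) = 0
F(w) = 0 (F(w) = 0/w = 0)
E(M) = 0 (E(M) = 0*(M + 2) = 0*(2 + M) = 0)
E(-2)*(-32 - 22) = 0*(-32 - 22) = 0*(-54) = 0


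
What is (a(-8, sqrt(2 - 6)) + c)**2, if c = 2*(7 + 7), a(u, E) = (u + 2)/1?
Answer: 484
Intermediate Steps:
a(u, E) = 2 + u (a(u, E) = (2 + u)*1 = 2 + u)
c = 28 (c = 2*14 = 28)
(a(-8, sqrt(2 - 6)) + c)**2 = ((2 - 8) + 28)**2 = (-6 + 28)**2 = 22**2 = 484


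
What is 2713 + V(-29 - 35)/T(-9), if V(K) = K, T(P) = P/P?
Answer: 2649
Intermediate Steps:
T(P) = 1
2713 + V(-29 - 35)/T(-9) = 2713 + (-29 - 35)/1 = 2713 - 64*1 = 2713 - 64 = 2649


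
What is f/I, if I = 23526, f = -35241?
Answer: -11747/7842 ≈ -1.4980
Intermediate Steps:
f/I = -35241/23526 = -35241*1/23526 = -11747/7842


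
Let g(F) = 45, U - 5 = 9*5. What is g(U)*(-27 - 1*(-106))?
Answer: 3555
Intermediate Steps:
U = 50 (U = 5 + 9*5 = 5 + 45 = 50)
g(U)*(-27 - 1*(-106)) = 45*(-27 - 1*(-106)) = 45*(-27 + 106) = 45*79 = 3555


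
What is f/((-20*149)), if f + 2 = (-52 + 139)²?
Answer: -7567/2980 ≈ -2.5393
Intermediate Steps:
f = 7567 (f = -2 + (-52 + 139)² = -2 + 87² = -2 + 7569 = 7567)
f/((-20*149)) = 7567/((-20*149)) = 7567/(-2980) = 7567*(-1/2980) = -7567/2980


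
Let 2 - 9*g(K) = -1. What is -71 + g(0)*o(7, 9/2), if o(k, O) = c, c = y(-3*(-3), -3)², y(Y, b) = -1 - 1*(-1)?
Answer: -71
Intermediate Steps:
g(K) = ⅓ (g(K) = 2/9 - ⅑*(-1) = 2/9 + ⅑ = ⅓)
y(Y, b) = 0 (y(Y, b) = -1 + 1 = 0)
c = 0 (c = 0² = 0)
o(k, O) = 0
-71 + g(0)*o(7, 9/2) = -71 + (⅓)*0 = -71 + 0 = -71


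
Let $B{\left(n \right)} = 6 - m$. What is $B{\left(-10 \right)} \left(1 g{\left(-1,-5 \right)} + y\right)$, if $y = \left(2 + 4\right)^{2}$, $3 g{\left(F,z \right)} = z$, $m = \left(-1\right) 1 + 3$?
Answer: $\frac{412}{3} \approx 137.33$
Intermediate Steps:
$m = 2$ ($m = -1 + 3 = 2$)
$g{\left(F,z \right)} = \frac{z}{3}$
$y = 36$ ($y = 6^{2} = 36$)
$B{\left(n \right)} = 4$ ($B{\left(n \right)} = 6 - 2 = 4$)
$B{\left(-10 \right)} \left(1 g{\left(-1,-5 \right)} + y\right) = 4 \left(1 \cdot \frac{1}{3} \left(-5\right) + 36\right) = 4 \left(1 \left(- \frac{5}{3}\right) + 36\right) = 4 \left(- \frac{5}{3} + 36\right) = 4 \cdot \frac{103}{3} = \frac{412}{3}$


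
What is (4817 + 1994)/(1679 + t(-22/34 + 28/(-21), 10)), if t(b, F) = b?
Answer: 347361/85528 ≈ 4.0614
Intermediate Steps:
(4817 + 1994)/(1679 + t(-22/34 + 28/(-21), 10)) = (4817 + 1994)/(1679 + (-22/34 + 28/(-21))) = 6811/(1679 + (-22*1/34 + 28*(-1/21))) = 6811/(1679 + (-11/17 - 4/3)) = 6811/(1679 - 101/51) = 6811/(85528/51) = 6811*(51/85528) = 347361/85528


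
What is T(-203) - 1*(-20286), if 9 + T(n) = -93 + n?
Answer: 19981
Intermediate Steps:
T(n) = -102 + n (T(n) = -9 + (-93 + n) = -102 + n)
T(-203) - 1*(-20286) = (-102 - 203) - 1*(-20286) = -305 + 20286 = 19981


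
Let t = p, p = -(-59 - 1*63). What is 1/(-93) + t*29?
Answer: 329033/93 ≈ 3538.0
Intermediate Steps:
p = 122 (p = -(-59 - 63) = -1*(-122) = 122)
t = 122
1/(-93) + t*29 = 1/(-93) + 122*29 = -1/93 + 3538 = 329033/93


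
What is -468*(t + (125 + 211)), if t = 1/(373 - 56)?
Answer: -49848084/317 ≈ -1.5725e+5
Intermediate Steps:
t = 1/317 ≈ 0.0031546
-468*(t + (125 + 211)) = -468*(1/317 + (125 + 211)) = -468*(1/317 + 336) = -468*106513/317 = -49848084/317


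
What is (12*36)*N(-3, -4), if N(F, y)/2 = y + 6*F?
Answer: -19008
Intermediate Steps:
N(F, y) = 2*y + 12*F (N(F, y) = 2*(y + 6*F) = 2*y + 12*F)
(12*36)*N(-3, -4) = (12*36)*(2*(-4) + 12*(-3)) = 432*(-8 - 36) = 432*(-44) = -19008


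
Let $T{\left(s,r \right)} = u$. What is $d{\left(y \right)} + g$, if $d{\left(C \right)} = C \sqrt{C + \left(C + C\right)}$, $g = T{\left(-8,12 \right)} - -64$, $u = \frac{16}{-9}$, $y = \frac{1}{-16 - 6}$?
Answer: $\frac{560}{9} - \frac{i \sqrt{66}}{484} \approx 62.222 - 0.016785 i$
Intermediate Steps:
$y = - \frac{1}{22}$ ($y = \frac{1}{-22} = - \frac{1}{22} \approx -0.045455$)
$u = - \frac{16}{9}$ ($u = 16 \left(- \frac{1}{9}\right) = - \frac{16}{9} \approx -1.7778$)
$T{\left(s,r \right)} = - \frac{16}{9}$
$g = \frac{560}{9}$ ($g = - \frac{16}{9} - -64 = - \frac{16}{9} + 64 = \frac{560}{9} \approx 62.222$)
$d{\left(C \right)} = \sqrt{3} C^{\frac{3}{2}}$ ($d{\left(C \right)} = C \sqrt{C + 2 C} = C \sqrt{3 C} = C \sqrt{3} \sqrt{C} = \sqrt{3} C^{\frac{3}{2}}$)
$d{\left(y \right)} + g = \sqrt{3} \left(- \frac{1}{22}\right)^{\frac{3}{2}} + \frac{560}{9} = \sqrt{3} \left(- \frac{i \sqrt{22}}{484}\right) + \frac{560}{9} = - \frac{i \sqrt{66}}{484} + \frac{560}{9} = \frac{560}{9} - \frac{i \sqrt{66}}{484}$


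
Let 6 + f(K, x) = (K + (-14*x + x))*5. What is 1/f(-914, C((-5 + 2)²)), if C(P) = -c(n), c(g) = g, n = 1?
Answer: -1/4511 ≈ -0.00022168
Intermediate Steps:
C(P) = -1 (C(P) = -1*1 = -1)
f(K, x) = -6 - 65*x + 5*K (f(K, x) = -6 + (K + (-14*x + x))*5 = -6 + (K - 13*x)*5 = -6 + (-65*x + 5*K) = -6 - 65*x + 5*K)
1/f(-914, C((-5 + 2)²)) = 1/(-6 - 65*(-1) + 5*(-914)) = 1/(-6 + 65 - 4570) = 1/(-4511) = -1/4511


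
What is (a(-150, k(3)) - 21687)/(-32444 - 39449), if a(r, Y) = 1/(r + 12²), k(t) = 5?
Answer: 130123/431358 ≈ 0.30166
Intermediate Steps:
a(r, Y) = 1/(144 + r) (a(r, Y) = 1/(r + 144) = 1/(144 + r))
(a(-150, k(3)) - 21687)/(-32444 - 39449) = (1/(144 - 150) - 21687)/(-32444 - 39449) = (1/(-6) - 21687)/(-71893) = (-⅙ - 21687)*(-1/71893) = -130123/6*(-1/71893) = 130123/431358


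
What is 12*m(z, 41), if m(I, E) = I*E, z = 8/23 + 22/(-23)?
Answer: -6888/23 ≈ -299.48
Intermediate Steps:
z = -14/23 (z = 8*(1/23) + 22*(-1/23) = 8/23 - 22/23 = -14/23 ≈ -0.60870)
m(I, E) = E*I
12*m(z, 41) = 12*(41*(-14/23)) = 12*(-574/23) = -6888/23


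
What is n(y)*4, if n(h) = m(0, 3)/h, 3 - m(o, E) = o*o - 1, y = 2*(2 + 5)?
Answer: 8/7 ≈ 1.1429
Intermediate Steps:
y = 14 (y = 2*7 = 14)
m(o, E) = 4 - o**2 (m(o, E) = 3 - (o*o - 1) = 3 - (o**2 - 1) = 3 - (-1 + o**2) = 3 + (1 - o**2) = 4 - o**2)
n(h) = 4/h (n(h) = (4 - 1*0**2)/h = (4 - 1*0)/h = (4 + 0)/h = 4/h)
n(y)*4 = (4/14)*4 = (4*(1/14))*4 = (2/7)*4 = 8/7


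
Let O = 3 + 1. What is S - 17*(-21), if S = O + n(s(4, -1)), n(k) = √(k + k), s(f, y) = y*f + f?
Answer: 361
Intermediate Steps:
s(f, y) = f + f*y (s(f, y) = f*y + f = f + f*y)
n(k) = √2*√k (n(k) = √(2*k) = √2*√k)
O = 4
S = 4 (S = 4 + √2*√(4*(1 - 1)) = 4 + √2*√(4*0) = 4 + √2*√0 = 4 + √2*0 = 4 + 0 = 4)
S - 17*(-21) = 4 - 17*(-21) = 4 + 357 = 361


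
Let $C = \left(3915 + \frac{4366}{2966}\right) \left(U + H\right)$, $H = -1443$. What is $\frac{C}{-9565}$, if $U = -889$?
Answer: $\frac{13544554496}{14184895} \approx 954.86$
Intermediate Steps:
$C = - \frac{13544554496}{1483}$ ($C = \left(3915 + \frac{4366}{2966}\right) \left(-889 - 1443\right) = \left(3915 + 4366 \cdot \frac{1}{2966}\right) \left(-2332\right) = \left(3915 + \frac{2183}{1483}\right) \left(-2332\right) = \frac{5808128}{1483} \left(-2332\right) = - \frac{13544554496}{1483} \approx -9.1332 \cdot 10^{6}$)
$\frac{C}{-9565} = - \frac{13544554496}{1483 \left(-9565\right)} = \left(- \frac{13544554496}{1483}\right) \left(- \frac{1}{9565}\right) = \frac{13544554496}{14184895}$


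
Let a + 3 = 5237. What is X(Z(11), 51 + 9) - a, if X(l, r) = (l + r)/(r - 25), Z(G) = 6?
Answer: -183124/35 ≈ -5232.1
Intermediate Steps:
X(l, r) = (l + r)/(-25 + r)
a = 5234 (a = -3 + 5237 = 5234)
X(Z(11), 51 + 9) - a = (6 + (51 + 9))/(-25 + (51 + 9)) - 1*5234 = (6 + 60)/(-25 + 60) - 5234 = 66/35 - 5234 = -183124/35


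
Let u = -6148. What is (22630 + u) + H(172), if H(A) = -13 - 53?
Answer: 16416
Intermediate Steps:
H(A) = -66
(22630 + u) + H(172) = (22630 - 6148) - 66 = 16482 - 66 = 16416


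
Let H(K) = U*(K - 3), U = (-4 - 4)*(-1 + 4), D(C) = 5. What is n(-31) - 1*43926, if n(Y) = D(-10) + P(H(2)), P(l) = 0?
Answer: -43921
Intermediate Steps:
U = -24 (U = -8*3 = -24)
H(K) = 72 - 24*K (H(K) = -24*(K - 3) = -24*(-3 + K) = 72 - 24*K)
n(Y) = 5 (n(Y) = 5 + 0 = 5)
n(-31) - 1*43926 = 5 - 1*43926 = 5 - 43926 = -43921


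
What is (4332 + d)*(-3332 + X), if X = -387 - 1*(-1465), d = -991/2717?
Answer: -26527445462/2717 ≈ -9.7635e+6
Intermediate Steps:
d = -991/2717 (d = -991*1/2717 = -991/2717 ≈ -0.36474)
X = 1078 (X = -387 + 1465 = 1078)
(4332 + d)*(-3332 + X) = (4332 - 991/2717)*(-3332 + 1078) = (11769053/2717)*(-2254) = -26527445462/2717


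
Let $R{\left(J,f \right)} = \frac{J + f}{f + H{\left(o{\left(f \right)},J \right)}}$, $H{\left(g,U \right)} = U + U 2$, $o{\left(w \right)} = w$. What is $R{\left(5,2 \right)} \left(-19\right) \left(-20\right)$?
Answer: $\frac{2660}{17} \approx 156.47$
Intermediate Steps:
$H{\left(g,U \right)} = 3 U$ ($H{\left(g,U \right)} = U + 2 U = 3 U$)
$R{\left(J,f \right)} = \frac{J + f}{f + 3 J}$
$R{\left(5,2 \right)} \left(-19\right) \left(-20\right) = \frac{5 + 2}{2 + 3 \cdot 5} \left(-19\right) \left(-20\right) = \frac{1}{2 + 15} \cdot 7 \left(-19\right) \left(-20\right) = \frac{1}{17} \cdot 7 \left(-19\right) \left(-20\right) = \frac{7}{17} \left(-19\right) \left(-20\right) = \left(- \frac{133}{17}\right) \left(-20\right) = \frac{2660}{17}$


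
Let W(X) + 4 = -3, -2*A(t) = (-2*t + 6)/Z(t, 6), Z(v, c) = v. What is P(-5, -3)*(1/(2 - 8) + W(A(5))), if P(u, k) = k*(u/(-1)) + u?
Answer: 430/3 ≈ 143.33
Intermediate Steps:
A(t) = -(6 - 2*t)/(2*t) (A(t) = -(-2*t + 6)/(2*t) = -(6 - 2*t)/(2*t))
P(u, k) = u - k*u (P(u, k) = k*(u*(-1)) + u = k*(-u) + u = -k*u + u = u - k*u)
W(X) = -7 (W(X) = -4 - 3 = -7)
P(-5, -3)*(1/(2 - 8) + W(A(5))) = (-5*(1 - 1*(-3)))*(1/(2 - 8) - 7) = (-5*(1 + 3))*(1/(-6) - 7) = (-5*4)*(-⅙ - 7) = -20*(-43/6) = 430/3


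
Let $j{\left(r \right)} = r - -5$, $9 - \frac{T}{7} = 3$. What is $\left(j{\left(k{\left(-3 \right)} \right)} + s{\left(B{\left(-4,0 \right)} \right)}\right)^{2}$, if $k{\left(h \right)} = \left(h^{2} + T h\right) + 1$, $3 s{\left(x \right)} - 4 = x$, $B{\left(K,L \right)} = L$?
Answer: $\frac{108241}{9} \approx 12027.0$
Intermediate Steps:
$T = 42$ ($T = 63 - 21 = 42$)
$s{\left(x \right)} = \frac{4}{3} + \frac{x}{3}$
$k{\left(h \right)} = 1 + h^{2} + 42 h$ ($k{\left(h \right)} = \left(h^{2} + 42 h\right) + 1 = 1 + h^{2} + 42 h$)
$j{\left(r \right)} = 5 + r$ ($j{\left(r \right)} = r + 5 = 5 + r$)
$\left(j{\left(k{\left(-3 \right)} \right)} + s{\left(B{\left(-4,0 \right)} \right)}\right)^{2} = \left(\left(5 + \left(1 + \left(-3\right)^{2} + 42 \left(-3\right)\right)\right) + \left(\frac{4}{3} + \frac{1}{3} \cdot 0\right)\right)^{2} = \left(\left(5 + \left(1 + 9 - 126\right)\right) + \left(\frac{4}{3} + 0\right)\right)^{2} = \left(\left(5 - 116\right) + \frac{4}{3}\right)^{2} = \left(-111 + \frac{4}{3}\right)^{2} = \left(- \frac{329}{3}\right)^{2} = \frac{108241}{9}$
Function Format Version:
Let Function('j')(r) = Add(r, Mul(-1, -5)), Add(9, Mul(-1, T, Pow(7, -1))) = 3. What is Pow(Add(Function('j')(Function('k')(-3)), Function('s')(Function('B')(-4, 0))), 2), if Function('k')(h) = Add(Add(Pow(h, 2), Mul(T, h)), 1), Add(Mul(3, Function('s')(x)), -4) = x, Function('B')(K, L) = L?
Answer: Rational(108241, 9) ≈ 12027.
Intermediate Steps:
T = 42 (T = Add(63, Mul(-7, 3)) = Add(63, -21) = 42)
Function('s')(x) = Add(Rational(4, 3), Mul(Rational(1, 3), x))
Function('k')(h) = Add(1, Pow(h, 2), Mul(42, h)) (Function('k')(h) = Add(Add(Pow(h, 2), Mul(42, h)), 1) = Add(1, Pow(h, 2), Mul(42, h)))
Function('j')(r) = Add(5, r) (Function('j')(r) = Add(r, 5) = Add(5, r))
Pow(Add(Function('j')(Function('k')(-3)), Function('s')(Function('B')(-4, 0))), 2) = Pow(Add(Add(5, Add(1, Pow(-3, 2), Mul(42, -3))), Add(Rational(4, 3), Mul(Rational(1, 3), 0))), 2) = Pow(Add(Add(5, Add(1, 9, -126)), Add(Rational(4, 3), 0)), 2) = Pow(Add(Add(5, -116), Rational(4, 3)), 2) = Pow(Add(-111, Rational(4, 3)), 2) = Pow(Rational(-329, 3), 2) = Rational(108241, 9)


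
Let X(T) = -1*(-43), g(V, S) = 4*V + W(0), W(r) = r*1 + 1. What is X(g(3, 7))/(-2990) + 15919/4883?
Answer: 47387841/14600170 ≈ 3.2457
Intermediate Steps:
W(r) = 1 + r (W(r) = r + 1 = 1 + r)
g(V, S) = 1 + 4*V (g(V, S) = 4*V + (1 + 0) = 4*V + 1 = 1 + 4*V)
X(T) = 43
X(g(3, 7))/(-2990) + 15919/4883 = 43/(-2990) + 15919/4883 = 43*(-1/2990) + 15919*(1/4883) = -43/2990 + 15919/4883 = 47387841/14600170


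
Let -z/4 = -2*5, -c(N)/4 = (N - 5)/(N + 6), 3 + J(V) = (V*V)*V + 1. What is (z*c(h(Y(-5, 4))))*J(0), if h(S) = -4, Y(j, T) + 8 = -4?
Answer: -1440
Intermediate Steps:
Y(j, T) = -12 (Y(j, T) = -8 - 4 = -12)
J(V) = -2 + V**3 (J(V) = -3 + ((V*V)*V + 1) = -3 + (V**2*V + 1) = -3 + (V**3 + 1) = -3 + (1 + V**3) = -2 + V**3)
c(N) = -4*(-5 + N)/(6 + N) (c(N) = -4*(N - 5)/(N + 6) = -4*(-5 + N)/(6 + N))
z = 40 (z = -(-8)*5 = -4*(-10) = 40)
(z*c(h(Y(-5, 4))))*J(0) = (40*(4*(5 - 1*(-4))/(6 - 4)))*(-2 + 0**3) = (40*(4*(5 + 4)/2))*(-2 + 0) = (40*(4*(1/2)*9))*(-2) = (40*18)*(-2) = 720*(-2) = -1440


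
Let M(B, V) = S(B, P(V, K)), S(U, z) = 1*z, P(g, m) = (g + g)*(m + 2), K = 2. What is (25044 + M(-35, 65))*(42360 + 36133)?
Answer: 2006595052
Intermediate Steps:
P(g, m) = 2*g*(2 + m) (P(g, m) = (2*g)*(2 + m) = 2*g*(2 + m))
S(U, z) = z
M(B, V) = 8*V (M(B, V) = 2*V*(2 + 2) = 2*V*4 = 8*V)
(25044 + M(-35, 65))*(42360 + 36133) = (25044 + 8*65)*(42360 + 36133) = (25044 + 520)*78493 = 25564*78493 = 2006595052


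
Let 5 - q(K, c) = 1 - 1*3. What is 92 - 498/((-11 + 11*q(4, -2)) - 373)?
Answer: 28742/307 ≈ 93.622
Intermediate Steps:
q(K, c) = 7 (q(K, c) = 5 - (1 - 1*3) = 5 - (1 - 3) = 5 - 1*(-2) = 5 + 2 = 7)
92 - 498/((-11 + 11*q(4, -2)) - 373) = 92 - 498/((-11 + 11*7) - 373) = 92 - 498/((-11 + 77) - 373) = 92 - 498/(66 - 373) = 92 - 498/(-307) = 92 - 498*(-1/307) = 92 + 498/307 = 28742/307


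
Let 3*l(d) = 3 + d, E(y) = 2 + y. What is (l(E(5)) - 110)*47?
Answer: -15040/3 ≈ -5013.3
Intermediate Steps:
l(d) = 1 + d/3 (l(d) = (3 + d)/3 = 1 + d/3)
(l(E(5)) - 110)*47 = ((1 + (2 + 5)/3) - 110)*47 = ((1 + (⅓)*7) - 110)*47 = ((1 + 7/3) - 110)*47 = (10/3 - 110)*47 = -320/3*47 = -15040/3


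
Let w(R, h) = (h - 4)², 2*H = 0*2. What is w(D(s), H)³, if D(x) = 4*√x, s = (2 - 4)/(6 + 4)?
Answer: 4096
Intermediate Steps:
H = 0 (H = (0*2)/2 = (½)*0 = 0)
s = -⅕ (s = -2/10 = -2*⅒ = -⅕ ≈ -0.20000)
w(R, h) = (-4 + h)²
w(D(s), H)³ = ((-4 + 0)²)³ = ((-4)²)³ = 16³ = 4096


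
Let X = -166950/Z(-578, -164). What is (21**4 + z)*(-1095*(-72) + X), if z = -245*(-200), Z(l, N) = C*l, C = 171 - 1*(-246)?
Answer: 771130979647665/40171 ≈ 1.9196e+10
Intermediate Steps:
C = 417 (C = 171 + 246 = 417)
Z(l, N) = 417*l
X = 27825/40171 (X = -166950/(417*(-578)) = -166950/(-241026) = -166950*(-1/241026) = 27825/40171 ≈ 0.69266)
z = 49000
(21**4 + z)*(-1095*(-72) + X) = (21**4 + 49000)*(-1095*(-72) + 27825/40171) = (194481 + 49000)*(78840 + 27825/40171) = 243481*(3167109465/40171) = 771130979647665/40171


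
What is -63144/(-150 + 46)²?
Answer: -7893/1352 ≈ -5.8380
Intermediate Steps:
-63144/(-150 + 46)² = -63144/((-104)²) = -63144/10816 = -63144*1/10816 = -7893/1352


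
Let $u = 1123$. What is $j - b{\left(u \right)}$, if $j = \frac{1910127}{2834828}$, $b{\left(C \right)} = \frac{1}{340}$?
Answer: $\frac{40413022}{60240095} \approx 0.67087$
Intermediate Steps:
$b{\left(C \right)} = \frac{1}{340}$
$j = \frac{1910127}{2834828}$ ($j = 1910127 \cdot \frac{1}{2834828} = \frac{1910127}{2834828} \approx 0.67381$)
$j - b{\left(u \right)} = \frac{1910127}{2834828} - \frac{1}{340} = \frac{40413022}{60240095}$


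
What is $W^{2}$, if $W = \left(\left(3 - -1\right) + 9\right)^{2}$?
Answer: $28561$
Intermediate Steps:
$W = 169$ ($W = \left(\left(3 + 1\right) + 9\right)^{2} = \left(4 + 9\right)^{2} = 13^{2} = 169$)
$W^{2} = 169^{2} = 28561$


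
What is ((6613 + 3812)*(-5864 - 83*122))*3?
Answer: -500087250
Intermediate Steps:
((6613 + 3812)*(-5864 - 83*122))*3 = (10425*(-5864 - 10126))*3 = (10425*(-15990))*3 = -166695750*3 = -500087250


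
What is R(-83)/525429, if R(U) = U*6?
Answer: -166/175143 ≈ -0.00094780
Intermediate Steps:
R(U) = 6*U
R(-83)/525429 = (6*(-83))/525429 = -498*1/525429 = -166/175143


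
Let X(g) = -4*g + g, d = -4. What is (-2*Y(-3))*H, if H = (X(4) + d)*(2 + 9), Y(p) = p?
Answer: -1056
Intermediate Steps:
X(g) = -3*g
H = -176 (H = (-3*4 - 4)*(2 + 9) = (-12 - 4)*11 = -16*11 = -176)
(-2*Y(-3))*H = -2*(-3)*(-176) = 6*(-176) = -1056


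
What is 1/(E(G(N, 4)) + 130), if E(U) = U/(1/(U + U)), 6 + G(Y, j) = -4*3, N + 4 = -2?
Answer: 1/778 ≈ 0.0012853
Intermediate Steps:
N = -6 (N = -4 - 2 = -6)
G(Y, j) = -18 (G(Y, j) = -6 - 4*3 = -6 - 12 = -18)
E(U) = 2*U² (E(U) = U/(1/(2*U)) = U/((1/(2*U))) = U*(2*U) = 2*U²)
1/(E(G(N, 4)) + 130) = 1/(2*(-18)² + 130) = 1/(2*324 + 130) = 1/(648 + 130) = 1/778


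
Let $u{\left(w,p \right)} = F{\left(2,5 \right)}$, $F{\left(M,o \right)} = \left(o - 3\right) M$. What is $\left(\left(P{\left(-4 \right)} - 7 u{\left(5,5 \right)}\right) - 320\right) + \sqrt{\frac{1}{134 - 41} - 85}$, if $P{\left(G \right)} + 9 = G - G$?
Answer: $-357 + \frac{4 i \sqrt{45942}}{93} \approx -357.0 + 9.219 i$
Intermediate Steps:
$F{\left(M,o \right)} = M \left(-3 + o\right)$ ($F{\left(M,o \right)} = \left(o - 3\right) M = \left(-3 + o\right) M = M \left(-3 + o\right)$)
$u{\left(w,p \right)} = 4$ ($u{\left(w,p \right)} = 2 \left(-3 + 5\right) = 2 \cdot 2 = 4$)
$P{\left(G \right)} = -9$ ($P{\left(G \right)} = -9 + \left(G - G\right) = -9 + 0 = -9$)
$\left(\left(P{\left(-4 \right)} - 7 u{\left(5,5 \right)}\right) - 320\right) + \sqrt{\frac{1}{134 - 41} - 85} = \left(\left(-9 - 28\right) - 320\right) + \sqrt{\frac{1}{134 - 41} - 85} = \left(\left(-9 - 28\right) - 320\right) + \sqrt{\frac{1}{93} - 85} = \left(-37 - 320\right) + \sqrt{\frac{1}{93} - 85} = -357 + \sqrt{- \frac{7904}{93}} = -357 + \frac{4 i \sqrt{45942}}{93}$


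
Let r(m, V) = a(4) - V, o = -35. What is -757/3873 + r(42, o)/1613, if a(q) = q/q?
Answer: -1081613/6247149 ≈ -0.17314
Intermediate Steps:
a(q) = 1
r(m, V) = 1 - V
-757/3873 + r(42, o)/1613 = -757/3873 + (1 - 1*(-35))/1613 = -757*1/3873 + (1 + 35)*(1/1613) = -757/3873 + 36*(1/1613) = -757/3873 + 36/1613 = -1081613/6247149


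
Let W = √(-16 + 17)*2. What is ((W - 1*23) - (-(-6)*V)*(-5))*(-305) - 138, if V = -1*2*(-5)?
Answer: -85233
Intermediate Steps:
W = 2 (W = √1*2 = 1*2 = 2)
V = 10 (V = -2*(-5) = 10)
((W - 1*23) - (-(-6)*V)*(-5))*(-305) - 138 = ((2 - 1*23) - (-(-6)*10)*(-5))*(-305) - 138 = ((2 - 23) - (-6*(-10))*(-5))*(-305) - 138 = (-21 - 60*(-5))*(-305) - 138 = (-21 - 1*(-300))*(-305) - 138 = (-21 + 300)*(-305) - 138 = 279*(-305) - 138 = -85095 - 138 = -85233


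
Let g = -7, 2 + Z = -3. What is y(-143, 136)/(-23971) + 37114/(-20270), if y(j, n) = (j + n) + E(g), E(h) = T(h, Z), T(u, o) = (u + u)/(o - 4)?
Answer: -4002972008/2186514765 ≈ -1.8308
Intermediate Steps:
Z = -5 (Z = -2 - 3 = -5)
T(u, o) = 2*u/(-4 + o) (T(u, o) = (2*u)/(-4 + o) = 2*u/(-4 + o))
E(h) = -2*h/9 (E(h) = 2*h/(-4 - 5) = 2*h/(-9) = 2*h*(-⅑) = -2*h/9)
y(j, n) = 14/9 + j + n (y(j, n) = (j + n) - 2/9*(-7) = (j + n) + 14/9 = 14/9 + j + n)
y(-143, 136)/(-23971) + 37114/(-20270) = (14/9 - 143 + 136)/(-23971) + 37114/(-20270) = -49/9*(-1/23971) + 37114*(-1/20270) = 49/215739 - 18557/10135 = -4002972008/2186514765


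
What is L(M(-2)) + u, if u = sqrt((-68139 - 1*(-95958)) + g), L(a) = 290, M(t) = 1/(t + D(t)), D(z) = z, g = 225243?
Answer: 290 + 3*sqrt(28118) ≈ 793.05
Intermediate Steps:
M(t) = 1/(2*t) (M(t) = 1/(t + t) = 1/(2*t))
u = 3*sqrt(28118) (u = sqrt((-68139 - 1*(-95958)) + 225243) = sqrt((-68139 + 95958) + 225243) = sqrt(27819 + 225243) = sqrt(253062) = 3*sqrt(28118) ≈ 503.05)
L(M(-2)) + u = 290 + 3*sqrt(28118)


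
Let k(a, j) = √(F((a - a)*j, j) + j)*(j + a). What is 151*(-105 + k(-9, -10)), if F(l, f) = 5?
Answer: -15855 - 2869*I*√5 ≈ -15855.0 - 6415.3*I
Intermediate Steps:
k(a, j) = √(5 + j)*(a + j) (k(a, j) = √(5 + j)*(j + a) = √(5 + j)*(a + j))
151*(-105 + k(-9, -10)) = 151*(-105 + √(5 - 10)*(-9 - 10)) = 151*(-105 + √(-5)*(-19)) = 151*(-105 + (I*√5)*(-19)) = 151*(-105 - 19*I*√5) = -15855 - 2869*I*√5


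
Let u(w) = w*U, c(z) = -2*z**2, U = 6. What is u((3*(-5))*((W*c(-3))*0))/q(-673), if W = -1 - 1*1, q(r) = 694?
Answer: 0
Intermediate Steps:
W = -2 (W = -1 - 1 = -2)
u(w) = 6*w (u(w) = w*6 = 6*w)
u((3*(-5))*((W*c(-3))*0))/q(-673) = (6*((3*(-5))*(-(-4)*(-3)**2*0)))/694 = (6*(-15*(-(-4)*9)*0))*(1/694) = (6*(-15*(-2*(-18))*0))*(1/694) = (6*(-540*0))*(1/694) = (6*(-15*0))*(1/694) = (6*0)*(1/694) = 0*(1/694) = 0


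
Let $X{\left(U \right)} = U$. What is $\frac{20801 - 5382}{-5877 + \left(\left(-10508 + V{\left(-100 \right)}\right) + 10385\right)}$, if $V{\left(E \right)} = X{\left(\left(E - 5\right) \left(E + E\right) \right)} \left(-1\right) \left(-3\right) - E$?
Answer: $\frac{15419}{57100} \approx 0.27003$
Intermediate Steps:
$V{\left(E \right)} = - E + 6 E \left(-5 + E\right)$ ($V{\left(E \right)} = \left(E - 5\right) \left(E + E\right) \left(-1\right) \left(-3\right) - E = \left(-5 + E\right) 2 E \left(-1\right) \left(-3\right) - E = 2 E \left(-5 + E\right) \left(-1\right) \left(-3\right) - E = - 2 E \left(-5 + E\right) \left(-3\right) - E = 6 E \left(-5 + E\right) - E = - E + 6 E \left(-5 + E\right)$)
$\frac{20801 - 5382}{-5877 + \left(\left(-10508 + V{\left(-100 \right)}\right) + 10385\right)} = \frac{20801 - 5382}{-5877 - \left(123 + 100 \left(-31 + 6 \left(-100\right)\right)\right)} = \frac{15419}{-5877 - \left(123 + 100 \left(-31 - 600\right)\right)} = \frac{15419}{-5877 + \left(\left(-10508 - -63100\right) + 10385\right)} = \frac{15419}{-5877 + \left(\left(-10508 + 63100\right) + 10385\right)} = \frac{15419}{-5877 + \left(52592 + 10385\right)} = \frac{15419}{-5877 + 62977} = \frac{15419}{57100}$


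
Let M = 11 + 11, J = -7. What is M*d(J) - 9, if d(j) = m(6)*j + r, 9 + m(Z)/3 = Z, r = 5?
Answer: 1487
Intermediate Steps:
m(Z) = -27 + 3*Z
M = 22
d(j) = 5 - 9*j (d(j) = (-27 + 3*6)*j + 5 = (-27 + 18)*j + 5 = -9*j + 5 = 5 - 9*j)
M*d(J) - 9 = 22*(5 - 9*(-7)) - 9 = 22*(5 + 63) - 9 = 22*68 - 9 = 1496 - 9 = 1487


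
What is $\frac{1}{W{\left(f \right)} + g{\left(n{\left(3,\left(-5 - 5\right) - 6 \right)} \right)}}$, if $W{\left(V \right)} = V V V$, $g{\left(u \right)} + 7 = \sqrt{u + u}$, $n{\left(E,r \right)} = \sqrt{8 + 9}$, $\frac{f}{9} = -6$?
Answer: $- \frac{1}{157471 - \sqrt{2} \sqrt[4]{17}} \approx -6.3505 \cdot 10^{-6}$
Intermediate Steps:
$f = -54$ ($f = 9 \left(-6\right) = -54$)
$n{\left(E,r \right)} = \sqrt{17}$
$g{\left(u \right)} = -7 + \sqrt{2} \sqrt{u}$ ($g{\left(u \right)} = -7 + \sqrt{u + u} = -7 + \sqrt{2 u} = -7 + \sqrt{2} \sqrt{u}$)
$W{\left(V \right)} = V^{3}$ ($W{\left(V \right)} = V^{2} V = V^{3}$)
$\frac{1}{W{\left(f \right)} + g{\left(n{\left(3,\left(-5 - 5\right) - 6 \right)} \right)}} = \frac{1}{\left(-54\right)^{3} - \left(7 - \sqrt{2} \sqrt{\sqrt{17}}\right)} = \frac{1}{-157464 - \left(7 - \sqrt{2} \sqrt[4]{17}\right)} = \frac{1}{-157471 + \sqrt{2} \sqrt[4]{17}}$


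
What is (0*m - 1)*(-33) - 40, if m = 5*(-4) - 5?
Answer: -7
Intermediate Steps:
m = -25 (m = -20 - 5 = -25)
(0*m - 1)*(-33) - 40 = (0*(-25) - 1)*(-33) - 40 = (0 - 1)*(-33) - 40 = -1*(-33) - 40 = 33 - 40 = -7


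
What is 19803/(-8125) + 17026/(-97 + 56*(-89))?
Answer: -238955293/41283125 ≈ -5.7882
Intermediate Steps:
19803/(-8125) + 17026/(-97 + 56*(-89)) = 19803*(-1/8125) + 17026/(-97 - 4984) = -19803/8125 + 17026/(-5081) = -19803/8125 + 17026*(-1/5081) = -19803/8125 - 17026/5081 = -238955293/41283125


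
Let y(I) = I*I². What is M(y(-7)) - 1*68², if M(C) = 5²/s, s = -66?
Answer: -305209/66 ≈ -4624.4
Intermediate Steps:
y(I) = I³
M(C) = -25/66 (M(C) = 5²/(-66) = 25*(-1/66) = -25/66)
M(y(-7)) - 1*68² = -25/66 - 1*68² = -25/66 - 1*4624 = -25/66 - 4624 = -305209/66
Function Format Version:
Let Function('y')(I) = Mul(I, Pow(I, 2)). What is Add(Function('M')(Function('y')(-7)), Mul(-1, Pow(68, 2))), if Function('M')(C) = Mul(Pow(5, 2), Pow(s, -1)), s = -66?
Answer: Rational(-305209, 66) ≈ -4624.4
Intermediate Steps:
Function('y')(I) = Pow(I, 3)
Function('M')(C) = Rational(-25, 66) (Function('M')(C) = Mul(Pow(5, 2), Pow(-66, -1)) = Mul(25, Rational(-1, 66)) = Rational(-25, 66))
Add(Function('M')(Function('y')(-7)), Mul(-1, Pow(68, 2))) = Add(Rational(-25, 66), Mul(-1, Pow(68, 2))) = Add(Rational(-25, 66), Mul(-1, 4624)) = Add(Rational(-25, 66), -4624) = Rational(-305209, 66)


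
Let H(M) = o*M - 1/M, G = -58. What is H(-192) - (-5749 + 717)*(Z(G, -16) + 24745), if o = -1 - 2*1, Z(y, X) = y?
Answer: 23851307521/192 ≈ 1.2423e+8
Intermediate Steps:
o = -3 (o = -1 - 2 = -3)
H(M) = -1/M - 3*M (H(M) = -3*M - 1/M = -1/M - 3*M)
H(-192) - (-5749 + 717)*(Z(G, -16) + 24745) = (-1/(-192) - 3*(-192)) - (-5749 + 717)*(-58 + 24745) = (-1*(-1/192) + 576) - (-5032)*24687 = (1/192 + 576) - 1*(-124224984) = 110593/192 + 124224984 = 23851307521/192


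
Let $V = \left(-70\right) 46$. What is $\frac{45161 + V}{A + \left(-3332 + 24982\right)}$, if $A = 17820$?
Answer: $\frac{41941}{39470} \approx 1.0626$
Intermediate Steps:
$V = -3220$
$\frac{45161 + V}{A + \left(-3332 + 24982\right)} = \frac{45161 - 3220}{17820 + \left(-3332 + 24982\right)} = \frac{41941}{17820 + 21650} = \frac{41941}{39470}$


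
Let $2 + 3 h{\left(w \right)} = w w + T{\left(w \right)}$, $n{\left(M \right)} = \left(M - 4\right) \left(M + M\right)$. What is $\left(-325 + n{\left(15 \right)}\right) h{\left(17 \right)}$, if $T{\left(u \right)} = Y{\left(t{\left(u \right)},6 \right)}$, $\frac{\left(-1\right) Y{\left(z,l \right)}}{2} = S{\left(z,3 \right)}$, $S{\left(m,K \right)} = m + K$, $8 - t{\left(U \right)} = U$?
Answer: $\frac{1495}{3} \approx 498.33$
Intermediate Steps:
$t{\left(U \right)} = 8 - U$
$S{\left(m,K \right)} = K + m$
$Y{\left(z,l \right)} = -6 - 2 z$ ($Y{\left(z,l \right)} = - 2 \left(3 + z\right) = -6 - 2 z$)
$T{\left(u \right)} = -22 + 2 u$ ($T{\left(u \right)} = -6 - 2 \left(8 - u\right) = -6 + \left(-16 + 2 u\right) = -22 + 2 u$)
$n{\left(M \right)} = 2 M \left(-4 + M\right)$ ($n{\left(M \right)} = \left(-4 + M\right) 2 M = 2 M \left(-4 + M\right)$)
$h{\left(w \right)} = -8 + \frac{w^{2}}{3} + \frac{2 w}{3}$ ($h{\left(w \right)} = - \frac{2}{3} + \frac{w w + \left(-22 + 2 w\right)}{3} = - \frac{2}{3} + \frac{w^{2} + \left(-22 + 2 w\right)}{3} = - \frac{2}{3} + \frac{-22 + w^{2} + 2 w}{3} = - \frac{2}{3} + \left(- \frac{22}{3} + \frac{w^{2}}{3} + \frac{2 w}{3}\right) = -8 + \frac{w^{2}}{3} + \frac{2 w}{3}$)
$\left(-325 + n{\left(15 \right)}\right) h{\left(17 \right)} = \left(-325 + 2 \cdot 15 \left(-4 + 15\right)\right) \left(-8 + \frac{17^{2}}{3} + \frac{2}{3} \cdot 17\right) = \left(-325 + 2 \cdot 15 \cdot 11\right) \left(-8 + \frac{1}{3} \cdot 289 + \frac{34}{3}\right) = \left(-325 + 330\right) \left(-8 + \frac{289}{3} + \frac{34}{3}\right) = 5 \cdot \frac{299}{3} = \frac{1495}{3}$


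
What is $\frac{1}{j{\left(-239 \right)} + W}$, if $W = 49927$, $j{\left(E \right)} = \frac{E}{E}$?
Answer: $\frac{1}{49928} \approx 2.0029 \cdot 10^{-5}$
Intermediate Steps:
$j{\left(E \right)} = 1$
$\frac{1}{j{\left(-239 \right)} + W} = \frac{1}{1 + 49927} = \frac{1}{49928}$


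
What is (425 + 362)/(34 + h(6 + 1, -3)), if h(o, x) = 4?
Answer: 787/38 ≈ 20.711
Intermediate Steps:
(425 + 362)/(34 + h(6 + 1, -3)) = (425 + 362)/(34 + 4) = 787/38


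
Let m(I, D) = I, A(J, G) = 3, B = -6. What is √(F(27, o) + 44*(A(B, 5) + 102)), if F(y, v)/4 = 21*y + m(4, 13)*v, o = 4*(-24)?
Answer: 2*√1338 ≈ 73.157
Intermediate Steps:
o = -96
F(y, v) = 16*v + 84*y (F(y, v) = 4*(21*y + 4*v) = 4*(4*v + 21*y) = 16*v + 84*y)
√(F(27, o) + 44*(A(B, 5) + 102)) = √((16*(-96) + 84*27) + 44*(3 + 102)) = √((-1536 + 2268) + 44*105) = √(732 + 4620) = √5352 = 2*√1338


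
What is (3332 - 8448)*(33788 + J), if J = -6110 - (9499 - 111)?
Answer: -93571640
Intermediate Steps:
J = -15498 (J = -6110 - 1*9388 = -6110 - 9388 = -15498)
(3332 - 8448)*(33788 + J) = (3332 - 8448)*(33788 - 15498) = -5116*18290 = -93571640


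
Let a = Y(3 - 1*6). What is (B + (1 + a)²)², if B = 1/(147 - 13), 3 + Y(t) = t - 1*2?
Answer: 43125489/17956 ≈ 2401.7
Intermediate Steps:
Y(t) = -5 + t (Y(t) = -3 + (t - 1*2) = -3 + (t - 2) = -3 + (-2 + t) = -5 + t)
a = -8 (a = -5 + (3 - 1*6) = -5 + (3 - 6) = -5 - 3 = -8)
B = 1/134 ≈ 0.0074627
(B + (1 + a)²)² = (1/134 + (1 - 8)²)² = (1/134 + (-7)²)² = (1/134 + 49)² = (6567/134)² = 43125489/17956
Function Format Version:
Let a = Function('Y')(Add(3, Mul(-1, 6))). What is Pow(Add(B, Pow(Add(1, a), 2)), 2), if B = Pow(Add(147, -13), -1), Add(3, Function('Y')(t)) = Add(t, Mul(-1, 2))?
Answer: Rational(43125489, 17956) ≈ 2401.7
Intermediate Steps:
Function('Y')(t) = Add(-5, t) (Function('Y')(t) = Add(-3, Add(t, Mul(-1, 2))) = Add(-3, Add(t, -2)) = Add(-3, Add(-2, t)) = Add(-5, t))
a = -8 (a = Add(-5, Add(3, Mul(-1, 6))) = Add(-5, Add(3, -6)) = Add(-5, -3) = -8)
B = Rational(1, 134) (B = Pow(134, -1) = Rational(1, 134) ≈ 0.0074627)
Pow(Add(B, Pow(Add(1, a), 2)), 2) = Pow(Add(Rational(1, 134), Pow(Add(1, -8), 2)), 2) = Pow(Add(Rational(1, 134), Pow(-7, 2)), 2) = Pow(Add(Rational(1, 134), 49), 2) = Pow(Rational(6567, 134), 2) = Rational(43125489, 17956)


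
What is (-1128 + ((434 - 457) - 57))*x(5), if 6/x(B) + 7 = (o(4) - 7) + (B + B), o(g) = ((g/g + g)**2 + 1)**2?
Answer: -151/14 ≈ -10.786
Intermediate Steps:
o(g) = (1 + (1 + g)**2)**2 (o(g) = ((1 + g)**2 + 1)**2 = (1 + (1 + g)**2)**2)
x(B) = 6/(662 + 2*B) (x(B) = 6/(-7 + (((1 + (1 + 4)**2)**2 - 7) + (B + B))) = 6/(-7 + (((1 + 5**2)**2 - 7) + 2*B)) = 6/(-7 + (((1 + 25)**2 - 7) + 2*B)) = 6/(-7 + ((26**2 - 7) + 2*B)) = 6/(-7 + ((676 - 7) + 2*B)) = 6/(-7 + (669 + 2*B)) = 6/(662 + 2*B))
(-1128 + ((434 - 457) - 57))*x(5) = (-1128 + ((434 - 457) - 57))*(3/(331 + 5)) = (-1128 + (-23 - 57))*(3/336) = (-1128 - 80)*(3*(1/336)) = -1208*1/112 = -151/14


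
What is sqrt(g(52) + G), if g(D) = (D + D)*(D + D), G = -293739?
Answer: I*sqrt(282923) ≈ 531.91*I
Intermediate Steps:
g(D) = 4*D**2 (g(D) = (2*D)*(2*D) = 4*D**2)
sqrt(g(52) + G) = sqrt(4*52**2 - 293739) = sqrt(4*2704 - 293739) = sqrt(10816 - 293739) = sqrt(-282923) = I*sqrt(282923)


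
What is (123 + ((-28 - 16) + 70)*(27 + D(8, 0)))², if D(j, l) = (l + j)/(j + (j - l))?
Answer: 702244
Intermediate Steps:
D(j, l) = (j + l)/(-l + 2*j)
(123 + ((-28 - 16) + 70)*(27 + D(8, 0)))² = (123 + ((-28 - 16) + 70)*(27 + (8 + 0)/(-1*0 + 2*8)))² = (123 + (-44 + 70)*(27 + 8/(0 + 16)))² = (123 + 26*(27 + 8/16))² = (123 + 26*(27 + (1/16)*8))² = (123 + 26*(27 + ½))² = (123 + 26*(55/2))² = (123 + 715)² = 838² = 702244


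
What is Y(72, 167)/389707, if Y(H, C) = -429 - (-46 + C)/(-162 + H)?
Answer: -38489/35073630 ≈ -0.0010974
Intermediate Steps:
Y(H, C) = -429 - (-46 + C)/(-162 + H)
Y(72, 167)/389707 = ((69544 - 1*167 - 429*72)/(-162 + 72))/389707 = ((69544 - 167 - 30888)/(-90))*(1/389707) = -1/90*38489*(1/389707) = -38489/90*1/389707 = -38489/35073630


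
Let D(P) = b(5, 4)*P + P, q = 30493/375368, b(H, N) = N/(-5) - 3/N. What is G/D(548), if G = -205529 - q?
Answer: 385745200825/565679576 ≈ 681.92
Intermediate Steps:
b(H, N) = -3/N - N/5 (b(H, N) = N*(-⅕) - 3/N = -N/5 - 3/N = -3/N - N/5)
q = 30493/375368 (q = 30493*(1/375368) = 30493/375368 ≈ 0.081235)
D(P) = -11*P/20 (D(P) = (-3/4 - ⅕*4)*P + P = (-3*¼ - ⅘)*P + P = (-¾ - ⅘)*P + P = -31*P/20 + P = -11*P/20)
G = -77149040165/375368 (G = -205529 - 1*30493/375368 = -205529 - 30493/375368 = -77149040165/375368 ≈ -2.0553e+5)
G/D(548) = -77149040165/(375368*((-11/20*548))) = -77149040165/(375368*(-1507/5)) = -77149040165/375368*(-5/1507) = 385745200825/565679576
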